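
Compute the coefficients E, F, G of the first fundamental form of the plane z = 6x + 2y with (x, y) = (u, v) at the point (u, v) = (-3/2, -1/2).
E = 37;  F = 12;  G = 5

Partials: r_u = (1, 0, 6), r_v = (0, 1, 2). As functions of (u, v):
  E = r_u · r_u = 37,
  F = r_u · r_v = 12,
  G = r_v · r_v = 5.
Evaluating at (u, v) = (-3/2, -1/2): E = 37, F = 12, G = 5.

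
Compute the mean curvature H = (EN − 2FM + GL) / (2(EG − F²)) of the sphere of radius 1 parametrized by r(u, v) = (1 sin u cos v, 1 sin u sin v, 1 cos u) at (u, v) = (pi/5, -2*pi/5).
H = -1

With E = 1, F = 0, G = sin(u)^2, L = -sin(u)/Abs(sin(u)), M = 0, N = -sin(u)^3/Abs(sin(u)), assemble
  H = (EN − 2FM + GL) / (2(EG − F²)) = -sin(u)/Abs(sin(u)).
At (u, v) = (pi/5, -2*pi/5): H = -1.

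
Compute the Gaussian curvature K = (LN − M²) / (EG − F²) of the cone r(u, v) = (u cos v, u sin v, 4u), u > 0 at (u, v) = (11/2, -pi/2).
K = 0

Coefficients of the first fundamental form: E = 17, F = 0, G = u^2.
Coefficients of the second fundamental form: L = 0, M = 0, N = 4*sqrt(17)*u^2/(17*Abs(u)).
Assemble K = (LN − M²)/(EG − F²) = 0. At (u, v) = (11/2, -pi/2): K = 0.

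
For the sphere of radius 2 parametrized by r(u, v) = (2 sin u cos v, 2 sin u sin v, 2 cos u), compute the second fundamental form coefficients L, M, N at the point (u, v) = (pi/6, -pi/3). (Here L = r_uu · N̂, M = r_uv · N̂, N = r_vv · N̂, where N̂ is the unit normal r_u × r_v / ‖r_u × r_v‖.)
L = -2;  M = 0;  N = -1/2

Compute the unit normal N̂(u, v) = (sin(u)^2*cos(v)/Abs(sin(u)), sin(u)^2*sin(v)/Abs(sin(u)), sin(2*u)/(2*Abs(sin(u)))), and the second partials r_uu, r_uv, r_vv. Take dot products:
  L(u, v) = r_uu · N̂ = -2*sin(u)/Abs(sin(u)),
  M(u, v) = r_uv · N̂ = 0,
  N(u, v) = r_vv · N̂ = -2*sin(u)^3/Abs(sin(u)).
Evaluating at (u, v) = (pi/6, -pi/3):
  L = -2, M = 0, N = -1/2.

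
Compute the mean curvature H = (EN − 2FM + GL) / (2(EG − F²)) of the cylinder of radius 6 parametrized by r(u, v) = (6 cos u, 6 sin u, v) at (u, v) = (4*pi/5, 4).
H = -1/12

With E = 36, F = 0, G = 1, L = -6, M = 0, N = 0, assemble
  H = (EN − 2FM + GL) / (2(EG − F²)) = -1/12.
At (u, v) = (4*pi/5, 4): H = -1/12.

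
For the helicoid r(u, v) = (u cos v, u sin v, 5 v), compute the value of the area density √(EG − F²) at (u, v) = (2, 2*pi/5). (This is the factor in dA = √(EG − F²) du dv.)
√(EG − F²)|_{(2, 2*pi/5)} = sqrt(29)

E = 1, F = 0, G = u^2 + 25, so EG − F² = u^2 + 25. Taking the positive square root: √(EG − F²) = sqrt(u^2 + 25). At (u, v) = (2, 2*pi/5): sqrt(29).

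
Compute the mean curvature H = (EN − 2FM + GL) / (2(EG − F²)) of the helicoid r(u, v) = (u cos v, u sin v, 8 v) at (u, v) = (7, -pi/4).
H = 0

With E = 1, F = 0, G = u^2 + 64, L = 0, M = -8/sqrt(u^2 + 64), N = 0, assemble
  H = (EN − 2FM + GL) / (2(EG − F²)) = 0.
At (u, v) = (7, -pi/4): H = 0.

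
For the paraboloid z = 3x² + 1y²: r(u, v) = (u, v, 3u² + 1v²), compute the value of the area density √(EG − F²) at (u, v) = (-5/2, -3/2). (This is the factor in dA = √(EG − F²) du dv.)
√(EG − F²)|_{(-5/2, -3/2)} = sqrt(235)

E = 36*u^2 + 1, F = 12*u*v, G = 4*v^2 + 1, so EG − F² = 36*u^2 + 4*v^2 + 1. Taking the positive square root: √(EG − F²) = sqrt(36*u^2 + 4*v^2 + 1). At (u, v) = (-5/2, -3/2): sqrt(235).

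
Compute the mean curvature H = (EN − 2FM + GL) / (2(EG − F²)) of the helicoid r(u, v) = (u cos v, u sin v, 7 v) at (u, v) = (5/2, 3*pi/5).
H = 0

With E = 1, F = 0, G = u^2 + 49, L = 0, M = -7/sqrt(u^2 + 49), N = 0, assemble
  H = (EN − 2FM + GL) / (2(EG − F²)) = 0.
At (u, v) = (5/2, 3*pi/5): H = 0.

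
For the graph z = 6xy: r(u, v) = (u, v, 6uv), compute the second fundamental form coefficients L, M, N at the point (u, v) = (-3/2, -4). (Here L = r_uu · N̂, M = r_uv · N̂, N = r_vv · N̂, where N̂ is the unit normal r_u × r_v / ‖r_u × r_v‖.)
L = 0;  M = 3*sqrt(658)/329;  N = 0

Compute the unit normal N̂(u, v) = (-6*v/sqrt(36*u^2 + 36*v^2 + 1), -6*u/sqrt(36*u^2 + 36*v^2 + 1), 1/sqrt(36*u^2 + 36*v^2 + 1)), and the second partials r_uu, r_uv, r_vv. Take dot products:
  L(u, v) = r_uu · N̂ = 0,
  M(u, v) = r_uv · N̂ = 6/sqrt(36*u^2 + 36*v^2 + 1),
  N(u, v) = r_vv · N̂ = 0.
Evaluating at (u, v) = (-3/2, -4):
  L = 0, M = 3*sqrt(658)/329, N = 0.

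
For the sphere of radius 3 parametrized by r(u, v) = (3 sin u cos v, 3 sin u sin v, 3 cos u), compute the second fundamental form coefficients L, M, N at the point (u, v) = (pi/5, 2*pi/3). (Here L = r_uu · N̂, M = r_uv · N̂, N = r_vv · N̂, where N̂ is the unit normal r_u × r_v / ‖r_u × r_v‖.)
L = -3;  M = 0;  N = -15/8 + 3*sqrt(5)/8

Compute the unit normal N̂(u, v) = (sin(u)^2*cos(v)/Abs(sin(u)), sin(u)^2*sin(v)/Abs(sin(u)), sin(2*u)/(2*Abs(sin(u)))), and the second partials r_uu, r_uv, r_vv. Take dot products:
  L(u, v) = r_uu · N̂ = -3*sin(u)/Abs(sin(u)),
  M(u, v) = r_uv · N̂ = 0,
  N(u, v) = r_vv · N̂ = -3*sin(u)^3/Abs(sin(u)).
Evaluating at (u, v) = (pi/5, 2*pi/3):
  L = -3, M = 0, N = -15/8 + 3*sqrt(5)/8.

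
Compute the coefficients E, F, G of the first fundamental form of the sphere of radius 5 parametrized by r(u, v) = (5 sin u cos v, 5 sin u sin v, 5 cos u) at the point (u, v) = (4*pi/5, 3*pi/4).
E = 25;  F = 0;  G = 125/8 - 25*sqrt(5)/8

Partials: r_u = (5*cos(u)*cos(v), 5*sin(v)*cos(u), -5*sin(u)), r_v = (-5*sin(u)*sin(v), 5*sin(u)*cos(v), 0). As functions of (u, v):
  E = r_u · r_u = 25,
  F = r_u · r_v = 0,
  G = r_v · r_v = 25*sin(u)^2.
Evaluating at (u, v) = (4*pi/5, 3*pi/4): E = 25, F = 0, G = 125/8 - 25*sqrt(5)/8.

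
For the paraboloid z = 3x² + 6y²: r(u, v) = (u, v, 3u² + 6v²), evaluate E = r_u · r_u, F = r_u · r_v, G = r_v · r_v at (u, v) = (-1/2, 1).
E = 10;  F = -36;  G = 145

Partials: r_u = (1, 0, 6*u), r_v = (0, 1, 12*v). As functions of (u, v):
  E = r_u · r_u = 36*u^2 + 1,
  F = r_u · r_v = 72*u*v,
  G = r_v · r_v = 144*v^2 + 1.
Evaluating at (u, v) = (-1/2, 1): E = 10, F = -36, G = 145.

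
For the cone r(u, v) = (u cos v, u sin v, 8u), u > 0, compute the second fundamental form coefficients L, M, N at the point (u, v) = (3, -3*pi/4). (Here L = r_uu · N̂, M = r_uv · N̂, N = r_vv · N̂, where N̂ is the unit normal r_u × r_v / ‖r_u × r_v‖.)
L = 0;  M = 0;  N = 24*sqrt(65)/65

Compute the unit normal N̂(u, v) = (-8*sqrt(65)*u*cos(v)/(65*Abs(u)), -8*sqrt(65)*u*sin(v)/(65*Abs(u)), sqrt(65)*u/(65*Abs(u))), and the second partials r_uu, r_uv, r_vv. Take dot products:
  L(u, v) = r_uu · N̂ = 0,
  M(u, v) = r_uv · N̂ = 0,
  N(u, v) = r_vv · N̂ = 8*sqrt(65)*u^2/(65*Abs(u)).
Evaluating at (u, v) = (3, -3*pi/4):
  L = 0, M = 0, N = 24*sqrt(65)/65.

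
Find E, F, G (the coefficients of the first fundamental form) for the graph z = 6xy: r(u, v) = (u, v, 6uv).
E = 36*v^2 + 1;  F = 36*u*v;  G = 36*u^2 + 1

Compute partials: r_u = (1, 0, 6*v), r_v = (0, 1, 6*u). Then
  E = r_u · r_u = 36*v^2 + 1,
  F = r_u · r_v = 36*u*v,
  G = r_v · r_v = 36*u^2 + 1.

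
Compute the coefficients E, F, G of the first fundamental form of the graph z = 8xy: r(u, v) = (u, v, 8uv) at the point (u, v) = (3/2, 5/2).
E = 401;  F = 240;  G = 145

Partials: r_u = (1, 0, 8*v), r_v = (0, 1, 8*u). As functions of (u, v):
  E = r_u · r_u = 64*v^2 + 1,
  F = r_u · r_v = 64*u*v,
  G = r_v · r_v = 64*u^2 + 1.
Evaluating at (u, v) = (3/2, 5/2): E = 401, F = 240, G = 145.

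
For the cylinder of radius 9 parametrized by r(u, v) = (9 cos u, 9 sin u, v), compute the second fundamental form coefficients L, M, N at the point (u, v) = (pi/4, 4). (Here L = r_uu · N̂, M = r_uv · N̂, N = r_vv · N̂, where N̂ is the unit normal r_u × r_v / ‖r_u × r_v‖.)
L = -9;  M = 0;  N = 0

Compute the unit normal N̂(u, v) = (cos(u), sin(u), 0), and the second partials r_uu, r_uv, r_vv. Take dot products:
  L(u, v) = r_uu · N̂ = -9,
  M(u, v) = r_uv · N̂ = 0,
  N(u, v) = r_vv · N̂ = 0.
Evaluating at (u, v) = (pi/4, 4):
  L = -9, M = 0, N = 0.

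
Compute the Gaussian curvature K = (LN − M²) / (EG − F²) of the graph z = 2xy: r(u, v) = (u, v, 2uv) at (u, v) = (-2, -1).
K = -4/441

Coefficients of the first fundamental form: E = 4*v^2 + 1, F = 4*u*v, G = 4*u^2 + 1.
Coefficients of the second fundamental form: L = 0, M = 2/sqrt(4*u^2 + 4*v^2 + 1), N = 0.
Assemble K = (LN − M²)/(EG − F²) = -4/(16*u^4 + 32*u^2*v^2 + 8*u^2 + 16*v^4 + 8*v^2 + 1). At (u, v) = (-2, -1): K = -4/441.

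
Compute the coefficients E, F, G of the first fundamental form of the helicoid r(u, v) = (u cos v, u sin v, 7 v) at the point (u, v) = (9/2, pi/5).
E = 1;  F = 0;  G = 277/4

Partials: r_u = (cos(v), sin(v), 0), r_v = (-u*sin(v), u*cos(v), 7). As functions of (u, v):
  E = r_u · r_u = 1,
  F = r_u · r_v = 0,
  G = r_v · r_v = u^2 + 49.
Evaluating at (u, v) = (9/2, pi/5): E = 1, F = 0, G = 277/4.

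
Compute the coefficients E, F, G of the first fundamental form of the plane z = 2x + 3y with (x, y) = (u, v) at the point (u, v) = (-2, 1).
E = 5;  F = 6;  G = 10

Partials: r_u = (1, 0, 2), r_v = (0, 1, 3). As functions of (u, v):
  E = r_u · r_u = 5,
  F = r_u · r_v = 6,
  G = r_v · r_v = 10.
Evaluating at (u, v) = (-2, 1): E = 5, F = 6, G = 10.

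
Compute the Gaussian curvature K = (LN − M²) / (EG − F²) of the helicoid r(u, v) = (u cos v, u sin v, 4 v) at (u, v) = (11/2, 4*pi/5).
K = -256/34225

Coefficients of the first fundamental form: E = 1, F = 0, G = u^2 + 16.
Coefficients of the second fundamental form: L = 0, M = -4/sqrt(u^2 + 16), N = 0.
Assemble K = (LN − M²)/(EG − F²) = -16/(u^2 + 16)^2. At (u, v) = (11/2, 4*pi/5): K = -256/34225.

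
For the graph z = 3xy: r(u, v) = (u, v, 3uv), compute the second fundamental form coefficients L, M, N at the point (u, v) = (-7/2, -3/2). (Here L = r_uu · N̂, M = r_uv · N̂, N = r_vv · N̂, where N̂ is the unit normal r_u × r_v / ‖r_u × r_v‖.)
L = 0;  M = 3*sqrt(526)/263;  N = 0

Compute the unit normal N̂(u, v) = (-3*v/sqrt(9*u^2 + 9*v^2 + 1), -3*u/sqrt(9*u^2 + 9*v^2 + 1), 1/sqrt(9*u^2 + 9*v^2 + 1)), and the second partials r_uu, r_uv, r_vv. Take dot products:
  L(u, v) = r_uu · N̂ = 0,
  M(u, v) = r_uv · N̂ = 3/sqrt(9*u^2 + 9*v^2 + 1),
  N(u, v) = r_vv · N̂ = 0.
Evaluating at (u, v) = (-7/2, -3/2):
  L = 0, M = 3*sqrt(526)/263, N = 0.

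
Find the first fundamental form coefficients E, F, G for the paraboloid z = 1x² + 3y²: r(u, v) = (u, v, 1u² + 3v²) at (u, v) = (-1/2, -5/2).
E = 2;  F = 15;  G = 226

Partials: r_u = (1, 0, 2*u), r_v = (0, 1, 6*v). As functions of (u, v):
  E = r_u · r_u = 4*u^2 + 1,
  F = r_u · r_v = 12*u*v,
  G = r_v · r_v = 36*v^2 + 1.
Evaluating at (u, v) = (-1/2, -5/2): E = 2, F = 15, G = 226.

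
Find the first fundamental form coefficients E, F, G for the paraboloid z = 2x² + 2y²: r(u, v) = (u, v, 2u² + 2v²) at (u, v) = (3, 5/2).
E = 145;  F = 120;  G = 101

Partials: r_u = (1, 0, 4*u), r_v = (0, 1, 4*v). As functions of (u, v):
  E = r_u · r_u = 16*u^2 + 1,
  F = r_u · r_v = 16*u*v,
  G = r_v · r_v = 16*v^2 + 1.
Evaluating at (u, v) = (3, 5/2): E = 145, F = 120, G = 101.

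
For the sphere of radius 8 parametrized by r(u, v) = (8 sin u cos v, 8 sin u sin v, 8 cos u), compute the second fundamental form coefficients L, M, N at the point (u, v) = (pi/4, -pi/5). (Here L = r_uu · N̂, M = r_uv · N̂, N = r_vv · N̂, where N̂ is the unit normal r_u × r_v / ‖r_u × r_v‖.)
L = -8;  M = 0;  N = -4

Compute the unit normal N̂(u, v) = (sin(u)^2*cos(v)/Abs(sin(u)), sin(u)^2*sin(v)/Abs(sin(u)), sin(2*u)/(2*Abs(sin(u)))), and the second partials r_uu, r_uv, r_vv. Take dot products:
  L(u, v) = r_uu · N̂ = -8*sin(u)/Abs(sin(u)),
  M(u, v) = r_uv · N̂ = 0,
  N(u, v) = r_vv · N̂ = -8*sin(u)^3/Abs(sin(u)).
Evaluating at (u, v) = (pi/4, -pi/5):
  L = -8, M = 0, N = -4.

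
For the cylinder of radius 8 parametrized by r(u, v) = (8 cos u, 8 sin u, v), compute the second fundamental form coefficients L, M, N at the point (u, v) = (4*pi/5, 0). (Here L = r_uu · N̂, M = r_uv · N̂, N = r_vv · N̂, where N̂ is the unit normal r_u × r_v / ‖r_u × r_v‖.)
L = -8;  M = 0;  N = 0

Compute the unit normal N̂(u, v) = (cos(u), sin(u), 0), and the second partials r_uu, r_uv, r_vv. Take dot products:
  L(u, v) = r_uu · N̂ = -8,
  M(u, v) = r_uv · N̂ = 0,
  N(u, v) = r_vv · N̂ = 0.
Evaluating at (u, v) = (4*pi/5, 0):
  L = -8, M = 0, N = 0.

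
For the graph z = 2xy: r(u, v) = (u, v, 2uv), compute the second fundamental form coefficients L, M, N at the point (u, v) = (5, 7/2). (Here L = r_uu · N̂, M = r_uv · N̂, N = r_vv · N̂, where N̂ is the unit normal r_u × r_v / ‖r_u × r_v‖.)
L = 0;  M = sqrt(6)/15;  N = 0

Compute the unit normal N̂(u, v) = (-2*v/sqrt(4*u^2 + 4*v^2 + 1), -2*u/sqrt(4*u^2 + 4*v^2 + 1), 1/sqrt(4*u^2 + 4*v^2 + 1)), and the second partials r_uu, r_uv, r_vv. Take dot products:
  L(u, v) = r_uu · N̂ = 0,
  M(u, v) = r_uv · N̂ = 2/sqrt(4*u^2 + 4*v^2 + 1),
  N(u, v) = r_vv · N̂ = 0.
Evaluating at (u, v) = (5, 7/2):
  L = 0, M = sqrt(6)/15, N = 0.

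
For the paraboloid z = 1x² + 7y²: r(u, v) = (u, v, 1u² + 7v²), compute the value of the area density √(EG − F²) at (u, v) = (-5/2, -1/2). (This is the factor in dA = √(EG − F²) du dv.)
√(EG − F²)|_{(-5/2, -1/2)} = 5*sqrt(3)

E = 4*u^2 + 1, F = 28*u*v, G = 196*v^2 + 1, so EG − F² = 4*u^2 + 196*v^2 + 1. Taking the positive square root: √(EG − F²) = sqrt(4*u^2 + 196*v^2 + 1). At (u, v) = (-5/2, -1/2): 5*sqrt(3).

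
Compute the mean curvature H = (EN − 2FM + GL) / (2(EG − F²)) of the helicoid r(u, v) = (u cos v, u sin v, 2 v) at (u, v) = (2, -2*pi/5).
H = 0

With E = 1, F = 0, G = u^2 + 4, L = 0, M = -2/sqrt(u^2 + 4), N = 0, assemble
  H = (EN − 2FM + GL) / (2(EG − F²)) = 0.
At (u, v) = (2, -2*pi/5): H = 0.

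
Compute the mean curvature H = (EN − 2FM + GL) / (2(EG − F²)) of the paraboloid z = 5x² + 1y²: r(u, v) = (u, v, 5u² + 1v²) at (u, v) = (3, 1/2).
H = 911*sqrt(902)/813604

With E = 100*u^2 + 1, F = 20*u*v, G = 4*v^2 + 1, L = 10/sqrt(100*u^2 + 4*v^2 + 1), M = 0, N = 2/sqrt(100*u^2 + 4*v^2 + 1), assemble
  H = (EN − 2FM + GL) / (2(EG − F²)) = 2*(50*u^2 + 10*v^2 + 3)/(100*u^2 + 4*v^2 + 1)^(3/2).
At (u, v) = (3, 1/2): H = 911*sqrt(902)/813604.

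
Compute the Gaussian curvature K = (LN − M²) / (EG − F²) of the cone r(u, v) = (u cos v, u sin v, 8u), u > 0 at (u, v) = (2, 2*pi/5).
K = 0

Coefficients of the first fundamental form: E = 65, F = 0, G = u^2.
Coefficients of the second fundamental form: L = 0, M = 0, N = 8*sqrt(65)*u^2/(65*Abs(u)).
Assemble K = (LN − M²)/(EG − F²) = 0. At (u, v) = (2, 2*pi/5): K = 0.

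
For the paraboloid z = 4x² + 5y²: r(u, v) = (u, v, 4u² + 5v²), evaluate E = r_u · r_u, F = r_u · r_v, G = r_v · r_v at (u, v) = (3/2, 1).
E = 145;  F = 120;  G = 101

Partials: r_u = (1, 0, 8*u), r_v = (0, 1, 10*v). As functions of (u, v):
  E = r_u · r_u = 64*u^2 + 1,
  F = r_u · r_v = 80*u*v,
  G = r_v · r_v = 100*v^2 + 1.
Evaluating at (u, v) = (3/2, 1): E = 145, F = 120, G = 101.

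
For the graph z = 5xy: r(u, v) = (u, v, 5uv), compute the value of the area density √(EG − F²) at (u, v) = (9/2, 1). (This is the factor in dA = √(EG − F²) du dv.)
√(EG − F²)|_{(9/2, 1)} = sqrt(2129)/2

E = 25*v^2 + 1, F = 25*u*v, G = 25*u^2 + 1, so EG − F² = 25*u^2 + 25*v^2 + 1. Taking the positive square root: √(EG − F²) = sqrt(25*u^2 + 25*v^2 + 1). At (u, v) = (9/2, 1): sqrt(2129)/2.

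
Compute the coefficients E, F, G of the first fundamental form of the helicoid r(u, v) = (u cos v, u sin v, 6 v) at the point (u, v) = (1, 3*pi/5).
E = 1;  F = 0;  G = 37

Partials: r_u = (cos(v), sin(v), 0), r_v = (-u*sin(v), u*cos(v), 6). As functions of (u, v):
  E = r_u · r_u = 1,
  F = r_u · r_v = 0,
  G = r_v · r_v = u^2 + 36.
Evaluating at (u, v) = (1, 3*pi/5): E = 1, F = 0, G = 37.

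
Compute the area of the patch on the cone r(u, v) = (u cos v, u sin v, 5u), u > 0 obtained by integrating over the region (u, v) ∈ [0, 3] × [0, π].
Area = 9*sqrt(26)*pi/2

Area = ∫∫ √(EG − F²) du dv with √(EG − F²) = sqrt(26)*Abs(u). Integrating over [0, 3] × [0, π] gives 9*sqrt(26)*pi/2.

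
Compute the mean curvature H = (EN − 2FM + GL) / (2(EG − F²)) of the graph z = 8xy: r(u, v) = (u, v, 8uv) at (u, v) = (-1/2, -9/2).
H = -1152*sqrt(1313)/1723969

With E = 64*v^2 + 1, F = 64*u*v, G = 64*u^2 + 1, L = 0, M = 8/sqrt(64*u^2 + 64*v^2 + 1), N = 0, assemble
  H = (EN − 2FM + GL) / (2(EG − F²)) = -512*u*v/(64*u^2 + 64*v^2 + 1)^(3/2).
At (u, v) = (-1/2, -9/2): H = -1152*sqrt(1313)/1723969.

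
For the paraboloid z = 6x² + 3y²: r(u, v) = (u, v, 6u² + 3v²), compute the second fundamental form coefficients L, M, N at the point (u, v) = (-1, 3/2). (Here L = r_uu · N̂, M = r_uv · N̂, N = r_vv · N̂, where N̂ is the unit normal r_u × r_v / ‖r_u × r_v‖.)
L = 6*sqrt(226)/113;  M = 0;  N = 3*sqrt(226)/113

Compute the unit normal N̂(u, v) = (-12*u/sqrt(144*u^2 + 36*v^2 + 1), -6*v/sqrt(144*u^2 + 36*v^2 + 1), 1/sqrt(144*u^2 + 36*v^2 + 1)), and the second partials r_uu, r_uv, r_vv. Take dot products:
  L(u, v) = r_uu · N̂ = 12/sqrt(144*u^2 + 36*v^2 + 1),
  M(u, v) = r_uv · N̂ = 0,
  N(u, v) = r_vv · N̂ = 6/sqrt(144*u^2 + 36*v^2 + 1).
Evaluating at (u, v) = (-1, 3/2):
  L = 6*sqrt(226)/113, M = 0, N = 3*sqrt(226)/113.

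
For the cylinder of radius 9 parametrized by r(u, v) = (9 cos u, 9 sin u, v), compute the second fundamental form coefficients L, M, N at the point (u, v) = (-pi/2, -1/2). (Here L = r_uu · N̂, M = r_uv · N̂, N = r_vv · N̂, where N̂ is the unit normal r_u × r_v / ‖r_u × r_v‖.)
L = -9;  M = 0;  N = 0

Compute the unit normal N̂(u, v) = (cos(u), sin(u), 0), and the second partials r_uu, r_uv, r_vv. Take dot products:
  L(u, v) = r_uu · N̂ = -9,
  M(u, v) = r_uv · N̂ = 0,
  N(u, v) = r_vv · N̂ = 0.
Evaluating at (u, v) = (-pi/2, -1/2):
  L = -9, M = 0, N = 0.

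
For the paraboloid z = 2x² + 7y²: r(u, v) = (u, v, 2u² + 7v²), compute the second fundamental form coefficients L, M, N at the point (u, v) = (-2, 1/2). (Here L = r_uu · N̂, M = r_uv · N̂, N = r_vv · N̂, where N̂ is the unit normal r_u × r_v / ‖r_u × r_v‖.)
L = 2*sqrt(114)/57;  M = 0;  N = 7*sqrt(114)/57

Compute the unit normal N̂(u, v) = (-4*u/sqrt(16*u^2 + 196*v^2 + 1), -14*v/sqrt(16*u^2 + 196*v^2 + 1), 1/sqrt(16*u^2 + 196*v^2 + 1)), and the second partials r_uu, r_uv, r_vv. Take dot products:
  L(u, v) = r_uu · N̂ = 4/sqrt(16*u^2 + 196*v^2 + 1),
  M(u, v) = r_uv · N̂ = 0,
  N(u, v) = r_vv · N̂ = 14/sqrt(16*u^2 + 196*v^2 + 1).
Evaluating at (u, v) = (-2, 1/2):
  L = 2*sqrt(114)/57, M = 0, N = 7*sqrt(114)/57.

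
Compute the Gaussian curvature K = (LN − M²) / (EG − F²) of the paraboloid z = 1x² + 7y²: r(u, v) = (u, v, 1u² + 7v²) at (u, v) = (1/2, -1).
K = 7/9801

Coefficients of the first fundamental form: E = 4*u^2 + 1, F = 28*u*v, G = 196*v^2 + 1.
Coefficients of the second fundamental form: L = 2/sqrt(4*u^2 + 196*v^2 + 1), M = 0, N = 14/sqrt(4*u^2 + 196*v^2 + 1).
Assemble K = (LN − M²)/(EG − F²) = 28/(16*u^4 + 1568*u^2*v^2 + 8*u^2 + 38416*v^4 + 392*v^2 + 1). At (u, v) = (1/2, -1): K = 7/9801.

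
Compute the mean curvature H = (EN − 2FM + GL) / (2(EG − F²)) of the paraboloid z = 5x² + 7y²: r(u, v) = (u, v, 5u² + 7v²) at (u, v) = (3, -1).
H = 7292*sqrt(1097)/1203409

With E = 100*u^2 + 1, F = 140*u*v, G = 196*v^2 + 1, L = 10/sqrt(100*u^2 + 196*v^2 + 1), M = 0, N = 14/sqrt(100*u^2 + 196*v^2 + 1), assemble
  H = (EN − 2FM + GL) / (2(EG − F²)) = 4*(175*u^2 + 245*v^2 + 3)/(100*u^2 + 196*v^2 + 1)^(3/2).
At (u, v) = (3, -1): H = 7292*sqrt(1097)/1203409.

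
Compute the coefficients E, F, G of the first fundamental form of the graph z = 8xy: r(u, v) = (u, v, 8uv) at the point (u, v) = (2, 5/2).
E = 401;  F = 320;  G = 257

Partials: r_u = (1, 0, 8*v), r_v = (0, 1, 8*u). As functions of (u, v):
  E = r_u · r_u = 64*v^2 + 1,
  F = r_u · r_v = 64*u*v,
  G = r_v · r_v = 64*u^2 + 1.
Evaluating at (u, v) = (2, 5/2): E = 401, F = 320, G = 257.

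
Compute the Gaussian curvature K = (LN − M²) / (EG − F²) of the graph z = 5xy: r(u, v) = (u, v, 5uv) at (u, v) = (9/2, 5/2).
K = -100/1760929

Coefficients of the first fundamental form: E = 25*v^2 + 1, F = 25*u*v, G = 25*u^2 + 1.
Coefficients of the second fundamental form: L = 0, M = 5/sqrt(25*u^2 + 25*v^2 + 1), N = 0.
Assemble K = (LN − M²)/(EG − F²) = -25/(625*u^4 + 1250*u^2*v^2 + 50*u^2 + 625*v^4 + 50*v^2 + 1). At (u, v) = (9/2, 5/2): K = -100/1760929.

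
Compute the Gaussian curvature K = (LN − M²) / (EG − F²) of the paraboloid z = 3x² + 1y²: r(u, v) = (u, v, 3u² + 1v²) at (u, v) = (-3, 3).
K = 12/130321

Coefficients of the first fundamental form: E = 36*u^2 + 1, F = 12*u*v, G = 4*v^2 + 1.
Coefficients of the second fundamental form: L = 6/sqrt(36*u^2 + 4*v^2 + 1), M = 0, N = 2/sqrt(36*u^2 + 4*v^2 + 1).
Assemble K = (LN − M²)/(EG − F²) = 12/(1296*u^4 + 288*u^2*v^2 + 72*u^2 + 16*v^4 + 8*v^2 + 1). At (u, v) = (-3, 3): K = 12/130321.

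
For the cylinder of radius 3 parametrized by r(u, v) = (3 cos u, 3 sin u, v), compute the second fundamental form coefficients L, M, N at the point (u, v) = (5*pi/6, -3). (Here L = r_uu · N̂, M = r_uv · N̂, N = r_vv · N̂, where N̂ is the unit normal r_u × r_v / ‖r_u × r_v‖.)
L = -3;  M = 0;  N = 0

Compute the unit normal N̂(u, v) = (cos(u), sin(u), 0), and the second partials r_uu, r_uv, r_vv. Take dot products:
  L(u, v) = r_uu · N̂ = -3,
  M(u, v) = r_uv · N̂ = 0,
  N(u, v) = r_vv · N̂ = 0.
Evaluating at (u, v) = (5*pi/6, -3):
  L = -3, M = 0, N = 0.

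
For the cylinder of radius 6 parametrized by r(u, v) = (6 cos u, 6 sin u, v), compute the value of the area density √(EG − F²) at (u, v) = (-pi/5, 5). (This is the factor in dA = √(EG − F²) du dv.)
√(EG − F²)|_{(-pi/5, 5)} = 6

E = 36, F = 0, G = 1, so EG − F² = 36. Taking the positive square root: √(EG − F²) = 6. At (u, v) = (-pi/5, 5): 6.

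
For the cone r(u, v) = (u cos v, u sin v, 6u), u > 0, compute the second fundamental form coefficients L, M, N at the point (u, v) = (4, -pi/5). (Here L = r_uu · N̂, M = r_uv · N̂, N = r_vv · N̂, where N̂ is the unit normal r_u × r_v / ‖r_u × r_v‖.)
L = 0;  M = 0;  N = 24*sqrt(37)/37

Compute the unit normal N̂(u, v) = (-6*sqrt(37)*u*cos(v)/(37*Abs(u)), -6*sqrt(37)*u*sin(v)/(37*Abs(u)), sqrt(37)*u/(37*Abs(u))), and the second partials r_uu, r_uv, r_vv. Take dot products:
  L(u, v) = r_uu · N̂ = 0,
  M(u, v) = r_uv · N̂ = 0,
  N(u, v) = r_vv · N̂ = 6*sqrt(37)*u^2/(37*Abs(u)).
Evaluating at (u, v) = (4, -pi/5):
  L = 0, M = 0, N = 24*sqrt(37)/37.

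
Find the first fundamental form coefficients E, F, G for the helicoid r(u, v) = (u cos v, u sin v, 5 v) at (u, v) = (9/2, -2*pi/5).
E = 1;  F = 0;  G = 181/4

Partials: r_u = (cos(v), sin(v), 0), r_v = (-u*sin(v), u*cos(v), 5). As functions of (u, v):
  E = r_u · r_u = 1,
  F = r_u · r_v = 0,
  G = r_v · r_v = u^2 + 25.
Evaluating at (u, v) = (9/2, -2*pi/5): E = 1, F = 0, G = 181/4.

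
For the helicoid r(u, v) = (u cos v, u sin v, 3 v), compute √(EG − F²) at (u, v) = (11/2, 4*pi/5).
√(EG − F²)|_{(11/2, 4*pi/5)} = sqrt(157)/2

E = 1, F = 0, G = u^2 + 9; EG − F² = u^2 + 9; √(EG − F²) = sqrt(u^2 + 9). At the given point: sqrt(157)/2.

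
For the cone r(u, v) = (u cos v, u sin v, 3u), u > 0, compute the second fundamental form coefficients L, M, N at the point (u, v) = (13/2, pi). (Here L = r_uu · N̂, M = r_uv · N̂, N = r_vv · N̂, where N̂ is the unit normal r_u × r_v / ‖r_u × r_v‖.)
L = 0;  M = 0;  N = 39*sqrt(10)/20

Compute the unit normal N̂(u, v) = (-3*sqrt(10)*u*cos(v)/(10*Abs(u)), -3*sqrt(10)*u*sin(v)/(10*Abs(u)), sqrt(10)*u/(10*Abs(u))), and the second partials r_uu, r_uv, r_vv. Take dot products:
  L(u, v) = r_uu · N̂ = 0,
  M(u, v) = r_uv · N̂ = 0,
  N(u, v) = r_vv · N̂ = 3*sqrt(10)*u^2/(10*Abs(u)).
Evaluating at (u, v) = (13/2, pi):
  L = 0, M = 0, N = 39*sqrt(10)/20.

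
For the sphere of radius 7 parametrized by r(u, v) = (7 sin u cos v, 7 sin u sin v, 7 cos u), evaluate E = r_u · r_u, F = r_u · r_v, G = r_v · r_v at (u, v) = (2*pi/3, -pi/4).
E = 49;  F = 0;  G = 147/4

Partials: r_u = (7*cos(u)*cos(v), 7*sin(v)*cos(u), -7*sin(u)), r_v = (-7*sin(u)*sin(v), 7*sin(u)*cos(v), 0). As functions of (u, v):
  E = r_u · r_u = 49,
  F = r_u · r_v = 0,
  G = r_v · r_v = 49*sin(u)^2.
Evaluating at (u, v) = (2*pi/3, -pi/4): E = 49, F = 0, G = 147/4.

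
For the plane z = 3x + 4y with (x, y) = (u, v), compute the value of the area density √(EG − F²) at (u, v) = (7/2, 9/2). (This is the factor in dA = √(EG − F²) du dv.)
√(EG − F²)|_{(7/2, 9/2)} = sqrt(26)

E = 10, F = 12, G = 17, so EG − F² = 26. Taking the positive square root: √(EG − F²) = sqrt(26). At (u, v) = (7/2, 9/2): sqrt(26).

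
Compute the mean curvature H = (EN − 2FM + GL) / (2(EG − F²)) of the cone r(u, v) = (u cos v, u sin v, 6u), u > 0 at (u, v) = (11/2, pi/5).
H = 6*sqrt(37)/407

With E = 37, F = 0, G = u^2, L = 0, M = 0, N = 6*sqrt(37)*u^2/(37*Abs(u)), assemble
  H = (EN − 2FM + GL) / (2(EG − F²)) = 3*sqrt(37)/(37*Abs(u)).
At (u, v) = (11/2, pi/5): H = 6*sqrt(37)/407.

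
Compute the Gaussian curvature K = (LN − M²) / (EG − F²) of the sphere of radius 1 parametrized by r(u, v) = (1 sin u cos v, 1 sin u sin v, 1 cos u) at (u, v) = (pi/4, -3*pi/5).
K = 1

Coefficients of the first fundamental form: E = 1, F = 0, G = sin(u)^2.
Coefficients of the second fundamental form: L = -sin(u)/Abs(sin(u)), M = 0, N = -sin(u)^3/Abs(sin(u)).
Assemble K = (LN − M²)/(EG − F²) = 1. At (u, v) = (pi/4, -3*pi/5): K = 1.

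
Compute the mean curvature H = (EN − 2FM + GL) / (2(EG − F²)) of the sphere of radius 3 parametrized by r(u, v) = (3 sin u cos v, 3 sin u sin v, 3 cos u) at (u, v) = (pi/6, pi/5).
H = -1/3

With E = 9, F = 0, G = 9*sin(u)^2, L = -3*sin(u)/Abs(sin(u)), M = 0, N = -3*sin(u)^3/Abs(sin(u)), assemble
  H = (EN − 2FM + GL) / (2(EG − F²)) = -sin(u)/(3*Abs(sin(u))).
At (u, v) = (pi/6, pi/5): H = -1/3.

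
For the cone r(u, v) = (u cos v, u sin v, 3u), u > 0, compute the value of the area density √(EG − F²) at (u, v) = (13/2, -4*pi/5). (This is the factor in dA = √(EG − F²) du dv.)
√(EG − F²)|_{(13/2, -4*pi/5)} = 13*sqrt(10)/2

E = 10, F = 0, G = u^2, so EG − F² = 10*u^2. Taking the positive square root: √(EG − F²) = sqrt(10)*Abs(u). At (u, v) = (13/2, -4*pi/5): 13*sqrt(10)/2.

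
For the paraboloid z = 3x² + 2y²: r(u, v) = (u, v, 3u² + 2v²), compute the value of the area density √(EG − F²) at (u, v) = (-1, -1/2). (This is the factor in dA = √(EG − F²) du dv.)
√(EG − F²)|_{(-1, -1/2)} = sqrt(41)

E = 36*u^2 + 1, F = 24*u*v, G = 16*v^2 + 1, so EG − F² = 36*u^2 + 16*v^2 + 1. Taking the positive square root: √(EG − F²) = sqrt(36*u^2 + 16*v^2 + 1). At (u, v) = (-1, -1/2): sqrt(41).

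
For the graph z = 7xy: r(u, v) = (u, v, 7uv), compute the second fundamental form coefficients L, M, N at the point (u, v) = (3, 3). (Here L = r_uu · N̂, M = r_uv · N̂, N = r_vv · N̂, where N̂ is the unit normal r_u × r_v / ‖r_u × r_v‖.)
L = 0;  M = 7*sqrt(883)/883;  N = 0

Compute the unit normal N̂(u, v) = (-7*v/sqrt(49*u^2 + 49*v^2 + 1), -7*u/sqrt(49*u^2 + 49*v^2 + 1), 1/sqrt(49*u^2 + 49*v^2 + 1)), and the second partials r_uu, r_uv, r_vv. Take dot products:
  L(u, v) = r_uu · N̂ = 0,
  M(u, v) = r_uv · N̂ = 7/sqrt(49*u^2 + 49*v^2 + 1),
  N(u, v) = r_vv · N̂ = 0.
Evaluating at (u, v) = (3, 3):
  L = 0, M = 7*sqrt(883)/883, N = 0.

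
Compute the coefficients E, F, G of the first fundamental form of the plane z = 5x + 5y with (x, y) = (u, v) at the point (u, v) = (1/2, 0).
E = 26;  F = 25;  G = 26

Partials: r_u = (1, 0, 5), r_v = (0, 1, 5). As functions of (u, v):
  E = r_u · r_u = 26,
  F = r_u · r_v = 25,
  G = r_v · r_v = 26.
Evaluating at (u, v) = (1/2, 0): E = 26, F = 25, G = 26.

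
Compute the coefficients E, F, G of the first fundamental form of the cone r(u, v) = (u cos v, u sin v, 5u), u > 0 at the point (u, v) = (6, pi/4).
E = 26;  F = 0;  G = 36

Partials: r_u = (cos(v), sin(v), 5), r_v = (-u*sin(v), u*cos(v), 0). As functions of (u, v):
  E = r_u · r_u = 26,
  F = r_u · r_v = 0,
  G = r_v · r_v = u^2.
Evaluating at (u, v) = (6, pi/4): E = 26, F = 0, G = 36.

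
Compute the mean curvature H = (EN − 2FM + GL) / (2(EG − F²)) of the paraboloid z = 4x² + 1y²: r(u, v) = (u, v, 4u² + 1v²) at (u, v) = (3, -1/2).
H = 585*sqrt(2)/19652

With E = 64*u^2 + 1, F = 16*u*v, G = 4*v^2 + 1, L = 8/sqrt(64*u^2 + 4*v^2 + 1), M = 0, N = 2/sqrt(64*u^2 + 4*v^2 + 1), assemble
  H = (EN − 2FM + GL) / (2(EG − F²)) = (64*u^2 + 16*v^2 + 5)/(64*u^2 + 4*v^2 + 1)^(3/2).
At (u, v) = (3, -1/2): H = 585*sqrt(2)/19652.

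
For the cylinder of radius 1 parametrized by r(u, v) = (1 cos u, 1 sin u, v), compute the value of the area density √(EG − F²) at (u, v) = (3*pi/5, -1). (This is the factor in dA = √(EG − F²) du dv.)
√(EG − F²)|_{(3*pi/5, -1)} = 1

E = 1, F = 0, G = 1, so EG − F² = 1. Taking the positive square root: √(EG − F²) = 1. At (u, v) = (3*pi/5, -1): 1.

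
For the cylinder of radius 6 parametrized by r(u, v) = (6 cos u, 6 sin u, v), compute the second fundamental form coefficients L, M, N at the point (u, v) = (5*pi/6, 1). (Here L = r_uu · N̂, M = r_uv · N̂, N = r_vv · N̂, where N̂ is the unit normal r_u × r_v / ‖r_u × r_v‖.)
L = -6;  M = 0;  N = 0

Compute the unit normal N̂(u, v) = (cos(u), sin(u), 0), and the second partials r_uu, r_uv, r_vv. Take dot products:
  L(u, v) = r_uu · N̂ = -6,
  M(u, v) = r_uv · N̂ = 0,
  N(u, v) = r_vv · N̂ = 0.
Evaluating at (u, v) = (5*pi/6, 1):
  L = -6, M = 0, N = 0.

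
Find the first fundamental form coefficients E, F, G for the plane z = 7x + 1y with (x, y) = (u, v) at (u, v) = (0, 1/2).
E = 50;  F = 7;  G = 2

Partials: r_u = (1, 0, 7), r_v = (0, 1, 1). As functions of (u, v):
  E = r_u · r_u = 50,
  F = r_u · r_v = 7,
  G = r_v · r_v = 2.
Evaluating at (u, v) = (0, 1/2): E = 50, F = 7, G = 2.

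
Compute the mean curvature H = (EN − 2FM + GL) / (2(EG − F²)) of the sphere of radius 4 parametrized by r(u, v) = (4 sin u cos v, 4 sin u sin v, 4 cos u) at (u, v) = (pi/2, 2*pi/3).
H = -1/4

With E = 16, F = 0, G = 16*sin(u)^2, L = -4*sin(u)/Abs(sin(u)), M = 0, N = -4*sin(u)^3/Abs(sin(u)), assemble
  H = (EN − 2FM + GL) / (2(EG − F²)) = -sin(u)/(4*Abs(sin(u))).
At (u, v) = (pi/2, 2*pi/3): H = -1/4.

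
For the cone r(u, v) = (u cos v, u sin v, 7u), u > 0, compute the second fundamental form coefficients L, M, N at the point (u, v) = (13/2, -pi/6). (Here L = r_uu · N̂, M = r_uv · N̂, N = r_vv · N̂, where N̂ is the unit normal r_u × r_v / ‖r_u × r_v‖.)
L = 0;  M = 0;  N = 91*sqrt(2)/20

Compute the unit normal N̂(u, v) = (-7*sqrt(2)*u*cos(v)/(10*Abs(u)), -7*sqrt(2)*u*sin(v)/(10*Abs(u)), sqrt(2)*u/(10*Abs(u))), and the second partials r_uu, r_uv, r_vv. Take dot products:
  L(u, v) = r_uu · N̂ = 0,
  M(u, v) = r_uv · N̂ = 0,
  N(u, v) = r_vv · N̂ = 7*sqrt(2)*u^2/(10*Abs(u)).
Evaluating at (u, v) = (13/2, -pi/6):
  L = 0, M = 0, N = 91*sqrt(2)/20.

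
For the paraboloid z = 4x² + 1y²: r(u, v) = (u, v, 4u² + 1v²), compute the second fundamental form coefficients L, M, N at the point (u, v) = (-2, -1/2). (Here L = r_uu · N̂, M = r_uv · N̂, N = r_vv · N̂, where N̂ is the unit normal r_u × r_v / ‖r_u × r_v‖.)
L = 4*sqrt(258)/129;  M = 0;  N = sqrt(258)/129

Compute the unit normal N̂(u, v) = (-8*u/sqrt(64*u^2 + 4*v^2 + 1), -2*v/sqrt(64*u^2 + 4*v^2 + 1), 1/sqrt(64*u^2 + 4*v^2 + 1)), and the second partials r_uu, r_uv, r_vv. Take dot products:
  L(u, v) = r_uu · N̂ = 8/sqrt(64*u^2 + 4*v^2 + 1),
  M(u, v) = r_uv · N̂ = 0,
  N(u, v) = r_vv · N̂ = 2/sqrt(64*u^2 + 4*v^2 + 1).
Evaluating at (u, v) = (-2, -1/2):
  L = 4*sqrt(258)/129, M = 0, N = sqrt(258)/129.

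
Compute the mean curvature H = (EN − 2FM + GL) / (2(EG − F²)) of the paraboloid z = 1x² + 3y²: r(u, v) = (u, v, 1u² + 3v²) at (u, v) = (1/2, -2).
H = 151*sqrt(146)/21316

With E = 4*u^2 + 1, F = 12*u*v, G = 36*v^2 + 1, L = 2/sqrt(4*u^2 + 36*v^2 + 1), M = 0, N = 6/sqrt(4*u^2 + 36*v^2 + 1), assemble
  H = (EN − 2FM + GL) / (2(EG − F²)) = 4*(3*u^2 + 9*v^2 + 1)/(4*u^2 + 36*v^2 + 1)^(3/2).
At (u, v) = (1/2, -2): H = 151*sqrt(146)/21316.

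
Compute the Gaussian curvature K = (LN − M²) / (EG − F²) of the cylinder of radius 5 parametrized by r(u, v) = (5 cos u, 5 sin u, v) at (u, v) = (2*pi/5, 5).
K = 0

Coefficients of the first fundamental form: E = 25, F = 0, G = 1.
Coefficients of the second fundamental form: L = -5, M = 0, N = 0.
Assemble K = (LN − M²)/(EG − F²) = 0. At (u, v) = (2*pi/5, 5): K = 0.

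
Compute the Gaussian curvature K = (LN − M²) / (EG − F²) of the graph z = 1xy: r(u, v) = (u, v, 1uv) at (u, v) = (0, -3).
K = -1/100

Coefficients of the first fundamental form: E = v^2 + 1, F = u*v, G = u^2 + 1.
Coefficients of the second fundamental form: L = 0, M = 1/sqrt(u^2 + v^2 + 1), N = 0.
Assemble K = (LN − M²)/(EG − F²) = 1/((u^2*v^2 - (u^2 + 1)*(v^2 + 1))*(u^2 + v^2 + 1)). At (u, v) = (0, -3): K = -1/100.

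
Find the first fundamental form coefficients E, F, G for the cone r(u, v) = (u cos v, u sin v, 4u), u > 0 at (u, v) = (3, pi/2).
E = 17;  F = 0;  G = 9

Partials: r_u = (cos(v), sin(v), 4), r_v = (-u*sin(v), u*cos(v), 0). As functions of (u, v):
  E = r_u · r_u = 17,
  F = r_u · r_v = 0,
  G = r_v · r_v = u^2.
Evaluating at (u, v) = (3, pi/2): E = 17, F = 0, G = 9.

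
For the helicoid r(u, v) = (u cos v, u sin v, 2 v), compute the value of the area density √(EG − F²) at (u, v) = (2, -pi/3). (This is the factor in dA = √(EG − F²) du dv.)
√(EG − F²)|_{(2, -pi/3)} = 2*sqrt(2)

E = 1, F = 0, G = u^2 + 4, so EG − F² = u^2 + 4. Taking the positive square root: √(EG − F²) = sqrt(u^2 + 4). At (u, v) = (2, -pi/3): 2*sqrt(2).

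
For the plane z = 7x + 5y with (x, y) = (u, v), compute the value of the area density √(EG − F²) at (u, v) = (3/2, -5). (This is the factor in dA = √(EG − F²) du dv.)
√(EG − F²)|_{(3/2, -5)} = 5*sqrt(3)

E = 50, F = 35, G = 26, so EG − F² = 75. Taking the positive square root: √(EG − F²) = 5*sqrt(3). At (u, v) = (3/2, -5): 5*sqrt(3).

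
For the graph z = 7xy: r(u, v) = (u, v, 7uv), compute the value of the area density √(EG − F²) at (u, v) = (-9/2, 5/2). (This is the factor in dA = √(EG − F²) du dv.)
√(EG − F²)|_{(-9/2, 5/2)} = sqrt(5198)/2

E = 49*v^2 + 1, F = 49*u*v, G = 49*u^2 + 1, so EG − F² = 49*u^2 + 49*v^2 + 1. Taking the positive square root: √(EG − F²) = sqrt(49*u^2 + 49*v^2 + 1). At (u, v) = (-9/2, 5/2): sqrt(5198)/2.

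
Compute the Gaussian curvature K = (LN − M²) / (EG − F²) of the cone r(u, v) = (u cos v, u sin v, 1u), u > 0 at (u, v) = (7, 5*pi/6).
K = 0

Coefficients of the first fundamental form: E = 2, F = 0, G = u^2.
Coefficients of the second fundamental form: L = 0, M = 0, N = sqrt(2)*u^2/(2*Abs(u)).
Assemble K = (LN − M²)/(EG − F²) = 0. At (u, v) = (7, 5*pi/6): K = 0.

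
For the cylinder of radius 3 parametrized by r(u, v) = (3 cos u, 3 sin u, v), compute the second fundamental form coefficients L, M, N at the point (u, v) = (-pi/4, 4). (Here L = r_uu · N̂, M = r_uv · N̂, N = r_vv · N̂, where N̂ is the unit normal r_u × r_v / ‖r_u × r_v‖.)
L = -3;  M = 0;  N = 0

Compute the unit normal N̂(u, v) = (cos(u), sin(u), 0), and the second partials r_uu, r_uv, r_vv. Take dot products:
  L(u, v) = r_uu · N̂ = -3,
  M(u, v) = r_uv · N̂ = 0,
  N(u, v) = r_vv · N̂ = 0.
Evaluating at (u, v) = (-pi/4, 4):
  L = -3, M = 0, N = 0.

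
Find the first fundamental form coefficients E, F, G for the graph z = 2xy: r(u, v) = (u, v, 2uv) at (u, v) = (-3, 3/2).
E = 10;  F = -18;  G = 37

Partials: r_u = (1, 0, 2*v), r_v = (0, 1, 2*u). As functions of (u, v):
  E = r_u · r_u = 4*v^2 + 1,
  F = r_u · r_v = 4*u*v,
  G = r_v · r_v = 4*u^2 + 1.
Evaluating at (u, v) = (-3, 3/2): E = 10, F = -18, G = 37.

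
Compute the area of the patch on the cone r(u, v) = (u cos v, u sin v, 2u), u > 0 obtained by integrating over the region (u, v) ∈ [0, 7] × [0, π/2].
Area = 49*sqrt(5)*pi/4

Area = ∫∫ √(EG − F²) du dv with √(EG − F²) = sqrt(5)*Abs(u). Integrating over [0, 7] × [0, π/2] gives 49*sqrt(5)*pi/4.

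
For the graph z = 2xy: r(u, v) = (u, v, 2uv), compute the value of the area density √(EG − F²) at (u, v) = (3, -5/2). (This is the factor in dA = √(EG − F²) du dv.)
√(EG − F²)|_{(3, -5/2)} = sqrt(62)

E = 4*v^2 + 1, F = 4*u*v, G = 4*u^2 + 1, so EG − F² = 4*u^2 + 4*v^2 + 1. Taking the positive square root: √(EG − F²) = sqrt(4*u^2 + 4*v^2 + 1). At (u, v) = (3, -5/2): sqrt(62).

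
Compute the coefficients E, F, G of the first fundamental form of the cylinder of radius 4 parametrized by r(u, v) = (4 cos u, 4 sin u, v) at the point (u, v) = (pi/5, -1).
E = 16;  F = 0;  G = 1

Partials: r_u = (-4*sin(u), 4*cos(u), 0), r_v = (0, 0, 1). As functions of (u, v):
  E = r_u · r_u = 16,
  F = r_u · r_v = 0,
  G = r_v · r_v = 1.
Evaluating at (u, v) = (pi/5, -1): E = 16, F = 0, G = 1.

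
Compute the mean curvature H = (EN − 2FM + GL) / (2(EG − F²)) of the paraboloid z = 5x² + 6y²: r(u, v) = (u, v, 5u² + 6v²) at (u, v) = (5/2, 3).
H = 10241*sqrt(2)/119164

With E = 100*u^2 + 1, F = 120*u*v, G = 144*v^2 + 1, L = 10/sqrt(100*u^2 + 144*v^2 + 1), M = 0, N = 12/sqrt(100*u^2 + 144*v^2 + 1), assemble
  H = (EN − 2FM + GL) / (2(EG − F²)) = (600*u^2 + 720*v^2 + 11)/(100*u^2 + 144*v^2 + 1)^(3/2).
At (u, v) = (5/2, 3): H = 10241*sqrt(2)/119164.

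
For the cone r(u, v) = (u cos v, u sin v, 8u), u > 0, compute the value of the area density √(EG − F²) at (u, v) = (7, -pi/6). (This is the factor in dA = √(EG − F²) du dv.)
√(EG − F²)|_{(7, -pi/6)} = 7*sqrt(65)

E = 65, F = 0, G = u^2, so EG − F² = 65*u^2. Taking the positive square root: √(EG − F²) = sqrt(65)*Abs(u). At (u, v) = (7, -pi/6): 7*sqrt(65).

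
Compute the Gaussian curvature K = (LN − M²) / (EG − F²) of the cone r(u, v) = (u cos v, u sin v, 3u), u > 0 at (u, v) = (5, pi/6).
K = 0

Coefficients of the first fundamental form: E = 10, F = 0, G = u^2.
Coefficients of the second fundamental form: L = 0, M = 0, N = 3*sqrt(10)*u^2/(10*Abs(u)).
Assemble K = (LN − M²)/(EG − F²) = 0. At (u, v) = (5, pi/6): K = 0.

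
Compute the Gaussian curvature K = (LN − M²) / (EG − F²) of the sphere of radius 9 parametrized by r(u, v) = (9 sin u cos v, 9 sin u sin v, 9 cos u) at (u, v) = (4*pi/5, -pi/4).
K = 1/81

Coefficients of the first fundamental form: E = 81, F = 0, G = 81*sin(u)^2.
Coefficients of the second fundamental form: L = -9*sin(u)/Abs(sin(u)), M = 0, N = -9*sin(u)^3/Abs(sin(u)).
Assemble K = (LN − M²)/(EG − F²) = 1/81. At (u, v) = (4*pi/5, -pi/4): K = 1/81.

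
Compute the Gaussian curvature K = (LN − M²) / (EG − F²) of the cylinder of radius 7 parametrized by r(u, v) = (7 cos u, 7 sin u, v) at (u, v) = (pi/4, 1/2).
K = 0

Coefficients of the first fundamental form: E = 49, F = 0, G = 1.
Coefficients of the second fundamental form: L = -7, M = 0, N = 0.
Assemble K = (LN − M²)/(EG − F²) = 0. At (u, v) = (pi/4, 1/2): K = 0.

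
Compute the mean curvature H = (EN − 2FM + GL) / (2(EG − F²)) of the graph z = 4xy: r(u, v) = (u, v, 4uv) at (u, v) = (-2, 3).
H = 384*sqrt(209)/43681

With E = 16*v^2 + 1, F = 16*u*v, G = 16*u^2 + 1, L = 0, M = 4/sqrt(16*u^2 + 16*v^2 + 1), N = 0, assemble
  H = (EN − 2FM + GL) / (2(EG − F²)) = -64*u*v/(16*u^2 + 16*v^2 + 1)^(3/2).
At (u, v) = (-2, 3): H = 384*sqrt(209)/43681.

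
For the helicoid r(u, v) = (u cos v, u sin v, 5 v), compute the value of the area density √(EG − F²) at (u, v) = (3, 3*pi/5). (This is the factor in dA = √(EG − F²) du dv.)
√(EG − F²)|_{(3, 3*pi/5)} = sqrt(34)

E = 1, F = 0, G = u^2 + 25, so EG − F² = u^2 + 25. Taking the positive square root: √(EG − F²) = sqrt(u^2 + 25). At (u, v) = (3, 3*pi/5): sqrt(34).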